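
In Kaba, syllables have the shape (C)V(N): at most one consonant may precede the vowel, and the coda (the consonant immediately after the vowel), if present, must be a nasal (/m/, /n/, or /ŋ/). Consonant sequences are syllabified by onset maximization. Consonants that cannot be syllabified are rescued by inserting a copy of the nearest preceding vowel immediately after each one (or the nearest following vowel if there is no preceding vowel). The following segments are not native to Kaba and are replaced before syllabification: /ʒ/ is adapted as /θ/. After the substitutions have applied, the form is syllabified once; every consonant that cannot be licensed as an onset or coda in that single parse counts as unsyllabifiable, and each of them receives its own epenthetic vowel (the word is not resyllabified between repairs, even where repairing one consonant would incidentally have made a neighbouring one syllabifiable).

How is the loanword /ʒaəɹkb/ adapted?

θaəɹəkəbə

Substitution: /ʒ/ → /θ/, giving /θaəɹkb/.
Under (C)V(N), the unsyllabifiable consonants are /ɹ/, /k/, /b/ (only a nasal (/m/, /n/, or /ŋ/) is licensed in coda position; onsets are limited to one consonant).
Each unlicensed consonant becomes the onset of a new syllable: /ɹ/ → /ɹə/, /k/ → /kə/, /b/ → /bə/.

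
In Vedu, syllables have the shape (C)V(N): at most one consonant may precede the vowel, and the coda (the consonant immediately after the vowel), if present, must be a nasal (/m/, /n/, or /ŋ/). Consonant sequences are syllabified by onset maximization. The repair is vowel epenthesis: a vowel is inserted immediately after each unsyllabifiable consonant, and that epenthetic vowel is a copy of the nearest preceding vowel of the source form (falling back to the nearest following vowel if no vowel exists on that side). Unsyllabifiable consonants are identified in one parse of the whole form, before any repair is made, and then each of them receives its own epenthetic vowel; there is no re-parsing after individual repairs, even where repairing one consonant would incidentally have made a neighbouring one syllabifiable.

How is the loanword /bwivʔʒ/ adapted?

The consonants /b/, /v/, /ʔ/, /ʒ/ cannot be parsed into a legal (C)V(N) syllable (only a nasal (/m/, /n/, or /ŋ/) is licensed in coda position; onsets are limited to one consonant).
Each unlicensed consonant becomes the onset of a new syllable: /b/ → /bi/, /v/ → /vi/, /ʔ/ → /ʔi/, /ʒ/ → /ʒi/.

biwiviʔiʒi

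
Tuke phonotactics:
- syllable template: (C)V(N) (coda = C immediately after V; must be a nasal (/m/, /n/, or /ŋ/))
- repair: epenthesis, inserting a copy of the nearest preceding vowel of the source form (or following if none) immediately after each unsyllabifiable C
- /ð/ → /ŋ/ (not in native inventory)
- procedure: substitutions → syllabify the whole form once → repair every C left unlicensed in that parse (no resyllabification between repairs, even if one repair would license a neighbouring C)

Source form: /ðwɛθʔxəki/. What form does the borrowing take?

ŋɛwɛθɛʔɛxəki

Substitution: /ð/ → /ŋ/, giving /ŋwɛθʔxəki/.
The consonants /ŋ/, /θ/, /ʔ/ cannot be parsed into a legal (C)V(N) syllable (only a nasal (/m/, /n/, or /ŋ/) is licensed in coda position; onsets are limited to one consonant).
Each unlicensed consonant becomes the onset of a new syllable: /ŋ/ → /ŋɛ/, /θ/ → /θɛ/, /ʔ/ → /ʔɛ/.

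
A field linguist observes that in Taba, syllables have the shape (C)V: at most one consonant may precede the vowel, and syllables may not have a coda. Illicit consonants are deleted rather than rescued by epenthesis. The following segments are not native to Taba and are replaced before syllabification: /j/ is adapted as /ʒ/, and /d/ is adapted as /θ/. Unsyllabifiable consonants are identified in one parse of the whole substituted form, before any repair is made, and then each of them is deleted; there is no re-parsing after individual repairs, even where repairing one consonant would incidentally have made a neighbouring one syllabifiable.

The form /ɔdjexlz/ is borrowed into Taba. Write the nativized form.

Substitution: /d/ → /θ/, /j/ → /ʒ/, giving /ɔθʒexlz/.
The consonants /θ/, /x/, /l/, /z/ cannot be parsed into a legal (C)V syllable (no codas are permitted; onsets are limited to one consonant).
Each unlicensed consonant is deleted: /θ/, /x/, /l/, /z/.

ɔʒe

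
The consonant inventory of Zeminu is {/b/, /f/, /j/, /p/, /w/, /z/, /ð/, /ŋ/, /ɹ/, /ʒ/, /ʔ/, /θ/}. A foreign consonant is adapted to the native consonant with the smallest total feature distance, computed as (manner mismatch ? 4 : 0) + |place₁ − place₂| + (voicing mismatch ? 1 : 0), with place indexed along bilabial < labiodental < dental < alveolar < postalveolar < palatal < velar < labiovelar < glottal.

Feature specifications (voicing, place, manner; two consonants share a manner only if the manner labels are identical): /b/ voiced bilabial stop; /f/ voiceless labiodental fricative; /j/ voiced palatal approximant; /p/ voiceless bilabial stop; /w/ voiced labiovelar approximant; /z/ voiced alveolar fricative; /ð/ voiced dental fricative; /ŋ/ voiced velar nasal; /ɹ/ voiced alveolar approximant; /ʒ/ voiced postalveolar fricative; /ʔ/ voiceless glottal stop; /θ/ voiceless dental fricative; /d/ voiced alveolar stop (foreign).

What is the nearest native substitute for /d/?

b

/b/ is closest: same manner (stop), place distance 3 (alveolar→bilabial), same voicing; total 3. Next closest is /p/ at distance 4.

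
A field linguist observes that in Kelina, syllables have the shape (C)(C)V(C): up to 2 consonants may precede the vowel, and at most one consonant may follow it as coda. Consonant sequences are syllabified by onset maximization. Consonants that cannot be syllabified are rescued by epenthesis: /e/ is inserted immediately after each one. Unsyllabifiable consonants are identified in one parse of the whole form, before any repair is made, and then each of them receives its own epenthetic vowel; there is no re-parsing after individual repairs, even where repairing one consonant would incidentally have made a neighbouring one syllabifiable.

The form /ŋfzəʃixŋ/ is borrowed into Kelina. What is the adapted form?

ŋefzəʃixŋe

Under (C)(C)V(C), the unsyllabifiable consonants are /ŋ/, /ŋ/ (at most one coda consonant is licensed; onsets may contain at most 2 consonants).
Epenthesis after each stranded consonant: /ŋ/ → /ŋe/, /ŋ/ → /ŋe/.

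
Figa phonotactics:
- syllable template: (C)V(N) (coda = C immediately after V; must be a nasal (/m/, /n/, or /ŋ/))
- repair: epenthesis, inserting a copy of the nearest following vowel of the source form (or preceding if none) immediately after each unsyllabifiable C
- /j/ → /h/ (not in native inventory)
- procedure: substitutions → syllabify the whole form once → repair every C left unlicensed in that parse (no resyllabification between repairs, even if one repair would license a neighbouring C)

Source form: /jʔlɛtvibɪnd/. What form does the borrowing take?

Substitution: /j/ → /h/, giving /hʔlɛtvibɪnd/.
Syllabifying with onset maximization leaves /h/, /ʔ/, /t/, /d/ stranded (only a nasal (/m/, /n/, or /ŋ/) is licensed in coda position; onsets are limited to one consonant).
Epenthesis after each stranded consonant: /h/ → /hɛ/, /ʔ/ → /ʔɛ/, /t/ → /ti/, /d/ → /dɪ/.

hɛʔɛlɛtivibɪndɪ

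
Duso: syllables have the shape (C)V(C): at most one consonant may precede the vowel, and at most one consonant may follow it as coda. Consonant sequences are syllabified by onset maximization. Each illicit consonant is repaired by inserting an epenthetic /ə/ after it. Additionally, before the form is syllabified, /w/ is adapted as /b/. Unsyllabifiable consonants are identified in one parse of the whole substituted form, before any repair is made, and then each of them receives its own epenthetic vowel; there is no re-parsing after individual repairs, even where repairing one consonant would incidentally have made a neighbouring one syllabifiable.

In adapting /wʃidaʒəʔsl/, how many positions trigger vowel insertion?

After substitution the input is /bʃidaʒəʔsl/.
The unsyllabifiable consonants are /b/, /s/, /l/; each receives one epenthetic vowel.

3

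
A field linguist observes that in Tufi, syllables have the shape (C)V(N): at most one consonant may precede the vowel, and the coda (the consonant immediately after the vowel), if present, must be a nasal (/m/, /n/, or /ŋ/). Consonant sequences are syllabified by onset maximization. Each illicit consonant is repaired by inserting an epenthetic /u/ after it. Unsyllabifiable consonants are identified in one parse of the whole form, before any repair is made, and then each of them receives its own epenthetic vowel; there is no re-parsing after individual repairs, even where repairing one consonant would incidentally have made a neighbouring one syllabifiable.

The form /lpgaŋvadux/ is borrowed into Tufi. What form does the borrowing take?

lupugaŋvaduxu

Syllabifying with onset maximization leaves /l/, /p/, /x/ stranded (only a nasal (/m/, /n/, or /ŋ/) is licensed in coda position; onsets are limited to one consonant).
Each unlicensed consonant becomes the onset of a new syllable: /l/ → /lu/, /p/ → /pu/, /x/ → /xu/.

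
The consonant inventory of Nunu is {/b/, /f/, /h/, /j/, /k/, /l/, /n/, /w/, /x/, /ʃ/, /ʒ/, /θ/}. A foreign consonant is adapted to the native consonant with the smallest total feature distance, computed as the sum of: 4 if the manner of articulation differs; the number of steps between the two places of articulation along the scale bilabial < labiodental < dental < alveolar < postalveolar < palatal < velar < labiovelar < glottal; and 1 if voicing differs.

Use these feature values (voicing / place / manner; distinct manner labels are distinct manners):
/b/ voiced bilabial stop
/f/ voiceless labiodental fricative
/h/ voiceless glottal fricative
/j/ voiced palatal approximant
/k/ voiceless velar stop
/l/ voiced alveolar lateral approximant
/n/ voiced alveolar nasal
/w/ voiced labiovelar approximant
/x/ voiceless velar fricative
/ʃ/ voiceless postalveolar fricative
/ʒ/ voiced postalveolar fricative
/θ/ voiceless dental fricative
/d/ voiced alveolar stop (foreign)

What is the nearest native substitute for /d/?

b

/b/ is closest: same manner (stop), place distance 3 (alveolar→bilabial), same voicing; total 3. Next closest is /k/ at distance 4.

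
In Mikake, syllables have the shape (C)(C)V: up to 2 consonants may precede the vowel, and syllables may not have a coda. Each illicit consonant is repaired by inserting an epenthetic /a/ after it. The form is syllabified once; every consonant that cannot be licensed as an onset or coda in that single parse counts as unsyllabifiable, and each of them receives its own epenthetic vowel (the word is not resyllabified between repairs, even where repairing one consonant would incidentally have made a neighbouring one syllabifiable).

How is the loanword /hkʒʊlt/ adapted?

hakʒʊlata

Under (C)(C)V, the unsyllabifiable consonants are /h/, /l/, /t/ (no codas are permitted; onsets may contain at most 2 consonants).
Each unlicensed consonant becomes the onset of a new syllable: /h/ → /ha/, /l/ → /la/, /t/ → /ta/.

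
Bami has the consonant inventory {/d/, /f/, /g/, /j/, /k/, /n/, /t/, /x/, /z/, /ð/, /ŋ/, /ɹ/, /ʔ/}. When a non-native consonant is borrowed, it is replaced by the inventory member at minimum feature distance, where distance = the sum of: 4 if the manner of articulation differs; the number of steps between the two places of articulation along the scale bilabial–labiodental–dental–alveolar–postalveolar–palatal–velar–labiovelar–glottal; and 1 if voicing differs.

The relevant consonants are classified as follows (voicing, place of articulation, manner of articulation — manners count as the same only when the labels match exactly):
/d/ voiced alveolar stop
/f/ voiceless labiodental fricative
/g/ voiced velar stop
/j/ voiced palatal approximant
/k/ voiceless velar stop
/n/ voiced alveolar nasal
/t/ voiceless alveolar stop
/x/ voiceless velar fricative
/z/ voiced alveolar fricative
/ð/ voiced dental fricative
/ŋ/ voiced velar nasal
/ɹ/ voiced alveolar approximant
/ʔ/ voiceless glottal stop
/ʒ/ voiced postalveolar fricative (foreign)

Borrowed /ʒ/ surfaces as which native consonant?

/z/ is closest: same manner (fricative), place distance 1 (postalveolar→alveolar), same voicing; total 1. Next closest is /ð/ at distance 2.

z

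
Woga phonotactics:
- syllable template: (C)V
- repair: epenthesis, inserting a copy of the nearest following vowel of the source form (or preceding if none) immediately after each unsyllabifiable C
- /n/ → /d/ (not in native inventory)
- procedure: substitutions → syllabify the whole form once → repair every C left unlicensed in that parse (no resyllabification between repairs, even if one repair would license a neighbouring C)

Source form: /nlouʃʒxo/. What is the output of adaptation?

dolouʃoʒoxo

Substitution: /n/ → /d/, giving /dlouʃʒxo/.
Under (C)V, the unsyllabifiable consonants are /d/, /ʃ/, /ʒ/ (no codas are permitted; onsets are limited to one consonant).
Inserting the epenthetic vowel yields /d/ → /do/, /ʃ/ → /ʃo/, /ʒ/ → /ʒo/.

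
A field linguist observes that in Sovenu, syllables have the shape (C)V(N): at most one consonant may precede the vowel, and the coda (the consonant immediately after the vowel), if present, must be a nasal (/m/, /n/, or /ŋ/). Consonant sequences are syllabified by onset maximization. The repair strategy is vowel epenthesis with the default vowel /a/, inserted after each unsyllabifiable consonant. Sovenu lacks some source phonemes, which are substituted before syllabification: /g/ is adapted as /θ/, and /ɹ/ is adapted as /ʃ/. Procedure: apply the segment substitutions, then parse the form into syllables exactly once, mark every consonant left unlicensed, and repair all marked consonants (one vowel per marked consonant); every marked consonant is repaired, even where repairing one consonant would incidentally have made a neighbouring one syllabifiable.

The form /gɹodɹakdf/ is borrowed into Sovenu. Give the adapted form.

θaʃodaʃakadafa

Substitution: /g/ → /θ/, /ɹ/ → /ʃ/, giving /θʃodʃakdf/.
The consonants /θ/, /d/, /k/, /d/, /f/ cannot be parsed into a legal (C)V(N) syllable (only a nasal (/m/, /n/, or /ŋ/) is licensed in coda position; onsets are limited to one consonant).
Each unlicensed consonant becomes the onset of a new syllable: /θ/ → /θa/, /d/ → /da/, /k/ → /ka/, /d/ → /da/, /f/ → /fa/.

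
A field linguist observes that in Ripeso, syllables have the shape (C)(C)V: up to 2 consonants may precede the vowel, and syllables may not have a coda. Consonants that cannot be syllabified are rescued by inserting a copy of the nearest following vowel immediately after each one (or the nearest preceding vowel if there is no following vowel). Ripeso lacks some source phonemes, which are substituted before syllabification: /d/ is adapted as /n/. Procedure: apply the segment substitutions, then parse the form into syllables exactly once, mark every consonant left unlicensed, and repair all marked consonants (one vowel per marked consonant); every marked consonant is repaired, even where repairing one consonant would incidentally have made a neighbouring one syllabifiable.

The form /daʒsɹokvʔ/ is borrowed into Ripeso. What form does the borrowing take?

Substitution: /d/ → /n/, giving /naʒsɹokvʔ/.
Syllabifying with onset maximization leaves /ʒ/, /k/, /v/, /ʔ/ stranded (no codas are permitted; onsets may contain at most 2 consonants).
Inserting the epenthetic vowel yields /ʒ/ → /ʒo/, /k/ → /ko/, /v/ → /vo/, /ʔ/ → /ʔo/.

naʒosɹokovoʔo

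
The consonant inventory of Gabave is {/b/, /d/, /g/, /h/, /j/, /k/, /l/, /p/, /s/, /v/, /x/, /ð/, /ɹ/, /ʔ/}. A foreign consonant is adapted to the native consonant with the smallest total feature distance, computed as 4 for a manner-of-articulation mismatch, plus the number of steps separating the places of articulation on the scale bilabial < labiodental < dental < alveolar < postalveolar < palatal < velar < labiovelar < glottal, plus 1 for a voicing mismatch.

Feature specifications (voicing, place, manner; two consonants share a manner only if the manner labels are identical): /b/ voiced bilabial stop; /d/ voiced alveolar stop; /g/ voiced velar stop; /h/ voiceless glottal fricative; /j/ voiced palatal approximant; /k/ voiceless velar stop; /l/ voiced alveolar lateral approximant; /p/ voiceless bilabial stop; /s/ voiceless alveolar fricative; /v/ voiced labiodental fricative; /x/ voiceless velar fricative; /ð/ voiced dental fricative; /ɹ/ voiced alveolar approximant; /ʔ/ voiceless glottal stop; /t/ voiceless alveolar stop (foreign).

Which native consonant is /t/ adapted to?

d

/d/ is closest: same manner (stop), place distance 0 (alveolar→alveolar), voicing differs (+1); total 1. Next closest is /k/ at distance 3.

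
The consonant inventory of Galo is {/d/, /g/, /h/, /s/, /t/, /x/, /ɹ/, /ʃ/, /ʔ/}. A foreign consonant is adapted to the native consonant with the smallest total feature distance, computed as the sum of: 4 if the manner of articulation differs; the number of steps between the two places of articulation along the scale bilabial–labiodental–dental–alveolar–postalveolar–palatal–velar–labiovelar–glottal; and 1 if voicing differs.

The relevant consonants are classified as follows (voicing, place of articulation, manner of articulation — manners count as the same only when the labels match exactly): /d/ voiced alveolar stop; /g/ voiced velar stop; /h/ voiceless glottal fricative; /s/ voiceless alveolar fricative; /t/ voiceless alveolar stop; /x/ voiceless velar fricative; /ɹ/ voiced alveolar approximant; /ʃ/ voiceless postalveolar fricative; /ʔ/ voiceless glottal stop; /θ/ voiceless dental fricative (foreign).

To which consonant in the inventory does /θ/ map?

/s/ is closest: same manner (fricative), place distance 1 (dental→alveolar), same voicing; total 1. Next closest is /ʃ/ at distance 2.

s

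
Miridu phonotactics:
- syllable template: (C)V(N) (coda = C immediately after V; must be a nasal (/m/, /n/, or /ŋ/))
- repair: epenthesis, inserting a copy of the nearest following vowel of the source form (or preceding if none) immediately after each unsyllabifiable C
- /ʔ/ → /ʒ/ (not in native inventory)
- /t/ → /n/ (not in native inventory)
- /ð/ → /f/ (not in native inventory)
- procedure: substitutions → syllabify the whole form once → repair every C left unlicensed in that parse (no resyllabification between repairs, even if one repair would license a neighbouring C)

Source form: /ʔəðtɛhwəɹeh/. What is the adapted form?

ʒəfɛnɛhəwəɹehe

Substitution: /ʔ/ → /ʒ/, /ð/ → /f/, /t/ → /n/, giving /ʒəfnɛhwəɹeh/.
The consonants /f/, /h/, /h/ cannot be parsed into a legal (C)V(N) syllable (only a nasal (/m/, /n/, or /ŋ/) is licensed in coda position; onsets are limited to one consonant).
Each unlicensed consonant becomes the onset of a new syllable: /f/ → /fɛ/, /h/ → /hə/, /h/ → /he/.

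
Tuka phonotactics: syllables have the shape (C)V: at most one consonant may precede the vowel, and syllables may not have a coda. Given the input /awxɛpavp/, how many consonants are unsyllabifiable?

3

The consonants /w/, /v/, /p/ cannot be parsed into a legal (C)V syllable (no codas are permitted; onsets are limited to one consonant).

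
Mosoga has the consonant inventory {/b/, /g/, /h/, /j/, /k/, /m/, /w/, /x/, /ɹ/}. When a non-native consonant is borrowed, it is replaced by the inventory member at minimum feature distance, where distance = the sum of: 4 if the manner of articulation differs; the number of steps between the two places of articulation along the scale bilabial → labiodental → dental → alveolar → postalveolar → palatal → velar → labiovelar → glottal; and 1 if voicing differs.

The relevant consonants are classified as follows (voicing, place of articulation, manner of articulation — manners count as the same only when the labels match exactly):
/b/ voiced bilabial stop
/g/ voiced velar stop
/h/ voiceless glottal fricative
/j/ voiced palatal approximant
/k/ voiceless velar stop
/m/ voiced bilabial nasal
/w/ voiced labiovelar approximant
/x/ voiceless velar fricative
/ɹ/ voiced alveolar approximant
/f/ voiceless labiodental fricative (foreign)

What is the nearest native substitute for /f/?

x

/x/ is closest: same manner (fricative), place distance 5 (labiodental→velar), same voicing; total 5. Next closest is /b/ at distance 6.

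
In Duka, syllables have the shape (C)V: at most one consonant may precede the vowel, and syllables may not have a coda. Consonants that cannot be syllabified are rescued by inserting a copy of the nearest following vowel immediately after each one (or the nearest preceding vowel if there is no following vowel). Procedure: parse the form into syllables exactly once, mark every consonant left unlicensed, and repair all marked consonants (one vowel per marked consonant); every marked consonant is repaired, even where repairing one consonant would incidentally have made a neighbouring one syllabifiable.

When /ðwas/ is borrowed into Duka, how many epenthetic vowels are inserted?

The unsyllabifiable consonants are /ð/, /s/; each receives one epenthetic vowel.

2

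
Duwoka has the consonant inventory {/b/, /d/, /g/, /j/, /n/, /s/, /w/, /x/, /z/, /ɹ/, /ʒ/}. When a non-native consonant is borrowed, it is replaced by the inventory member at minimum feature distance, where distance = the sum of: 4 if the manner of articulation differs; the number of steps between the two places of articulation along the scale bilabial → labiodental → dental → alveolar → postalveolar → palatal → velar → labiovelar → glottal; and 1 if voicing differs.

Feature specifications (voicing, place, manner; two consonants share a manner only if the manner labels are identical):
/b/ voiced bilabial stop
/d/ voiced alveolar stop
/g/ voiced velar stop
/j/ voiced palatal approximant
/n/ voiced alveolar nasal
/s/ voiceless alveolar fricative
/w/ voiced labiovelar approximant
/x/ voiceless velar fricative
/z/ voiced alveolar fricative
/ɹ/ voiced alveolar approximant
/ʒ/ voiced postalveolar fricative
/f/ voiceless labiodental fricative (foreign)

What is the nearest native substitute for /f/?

/s/ is closest: same manner (fricative), place distance 2 (labiodental→alveolar), same voicing; total 2. Next closest is /z/ at distance 3.

s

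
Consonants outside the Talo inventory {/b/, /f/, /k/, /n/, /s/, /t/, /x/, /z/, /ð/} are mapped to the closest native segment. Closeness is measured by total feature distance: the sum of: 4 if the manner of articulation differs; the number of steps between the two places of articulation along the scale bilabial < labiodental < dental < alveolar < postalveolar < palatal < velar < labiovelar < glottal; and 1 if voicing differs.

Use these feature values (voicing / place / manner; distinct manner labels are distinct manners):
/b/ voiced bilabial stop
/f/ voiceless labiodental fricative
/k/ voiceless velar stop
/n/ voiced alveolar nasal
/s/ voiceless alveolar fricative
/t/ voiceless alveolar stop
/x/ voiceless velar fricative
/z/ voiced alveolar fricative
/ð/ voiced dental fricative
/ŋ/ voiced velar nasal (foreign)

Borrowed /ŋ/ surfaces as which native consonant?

/n/ is closest: same manner (nasal), place distance 3 (velar→alveolar), same voicing; total 3. Next closest is /k/ at distance 5.

n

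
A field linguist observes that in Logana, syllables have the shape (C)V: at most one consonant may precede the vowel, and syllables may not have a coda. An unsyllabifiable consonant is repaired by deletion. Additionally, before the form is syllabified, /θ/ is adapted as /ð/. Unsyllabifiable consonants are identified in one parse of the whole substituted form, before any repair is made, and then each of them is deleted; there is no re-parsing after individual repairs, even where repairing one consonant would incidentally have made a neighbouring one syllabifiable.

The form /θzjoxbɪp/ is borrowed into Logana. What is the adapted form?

Substitution: /θ/ → /ð/, giving /ðzjoxbɪp/.
Syllabifying with onset maximization leaves /ð/, /z/, /x/, /p/ stranded (no codas are permitted; onsets are limited to one consonant).
Each unlicensed consonant is deleted: /ð/, /z/, /x/, /p/.

jobɪ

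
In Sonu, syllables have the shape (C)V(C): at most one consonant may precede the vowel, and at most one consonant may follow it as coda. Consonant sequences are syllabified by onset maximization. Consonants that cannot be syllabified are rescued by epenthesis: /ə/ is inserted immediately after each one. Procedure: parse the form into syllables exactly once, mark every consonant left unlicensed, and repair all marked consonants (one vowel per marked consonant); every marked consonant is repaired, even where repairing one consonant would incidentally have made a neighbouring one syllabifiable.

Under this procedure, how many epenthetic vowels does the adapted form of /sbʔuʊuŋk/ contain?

The unsyllabifiable consonants are /s/, /b/, /k/; each receives one epenthetic vowel.

3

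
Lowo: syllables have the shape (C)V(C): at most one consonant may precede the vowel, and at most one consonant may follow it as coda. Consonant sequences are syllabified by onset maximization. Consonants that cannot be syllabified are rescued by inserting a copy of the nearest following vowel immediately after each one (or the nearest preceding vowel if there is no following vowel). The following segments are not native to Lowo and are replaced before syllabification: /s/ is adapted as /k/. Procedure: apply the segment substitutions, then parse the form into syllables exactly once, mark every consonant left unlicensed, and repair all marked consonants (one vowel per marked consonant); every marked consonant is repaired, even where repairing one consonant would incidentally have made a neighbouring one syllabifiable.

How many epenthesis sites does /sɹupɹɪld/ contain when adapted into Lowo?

After substitution the input is /kɹupɹɪld/.
The unsyllabifiable consonants are /k/, /d/; each receives one epenthetic vowel.

2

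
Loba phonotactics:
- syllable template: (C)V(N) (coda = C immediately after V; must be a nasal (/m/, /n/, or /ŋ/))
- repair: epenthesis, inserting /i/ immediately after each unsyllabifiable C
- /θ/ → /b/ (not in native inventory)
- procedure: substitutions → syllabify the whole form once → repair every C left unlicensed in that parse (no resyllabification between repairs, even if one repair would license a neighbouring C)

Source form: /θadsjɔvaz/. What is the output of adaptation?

Substitution: /θ/ → /b/, giving /badsjɔvaz/.
The consonants /d/, /s/, /z/ cannot be parsed into a legal (C)V(N) syllable (only a nasal (/m/, /n/, or /ŋ/) is licensed in coda position; onsets are limited to one consonant).
Each unlicensed consonant becomes the onset of a new syllable: /d/ → /di/, /s/ → /si/, /z/ → /zi/.

badisijɔvazi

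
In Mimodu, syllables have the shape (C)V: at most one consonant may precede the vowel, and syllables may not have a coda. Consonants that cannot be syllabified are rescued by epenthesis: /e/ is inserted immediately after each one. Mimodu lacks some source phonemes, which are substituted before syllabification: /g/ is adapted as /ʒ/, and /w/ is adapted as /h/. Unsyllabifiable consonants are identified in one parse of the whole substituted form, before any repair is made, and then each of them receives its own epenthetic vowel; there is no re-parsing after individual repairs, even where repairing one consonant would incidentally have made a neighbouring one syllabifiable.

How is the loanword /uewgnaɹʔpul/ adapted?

Substitution: /w/ → /h/, /g/ → /ʒ/, giving /uehʒnaɹʔpul/.
Syllabifying with onset maximization leaves /h/, /ʒ/, /ɹ/, /ʔ/, /l/ stranded (no codas are permitted; onsets are limited to one consonant).
Epenthesis after each stranded consonant: /h/ → /he/, /ʒ/ → /ʒe/, /ɹ/ → /ɹe/, /ʔ/ → /ʔe/, /l/ → /le/.

ueheʒenaɹeʔepule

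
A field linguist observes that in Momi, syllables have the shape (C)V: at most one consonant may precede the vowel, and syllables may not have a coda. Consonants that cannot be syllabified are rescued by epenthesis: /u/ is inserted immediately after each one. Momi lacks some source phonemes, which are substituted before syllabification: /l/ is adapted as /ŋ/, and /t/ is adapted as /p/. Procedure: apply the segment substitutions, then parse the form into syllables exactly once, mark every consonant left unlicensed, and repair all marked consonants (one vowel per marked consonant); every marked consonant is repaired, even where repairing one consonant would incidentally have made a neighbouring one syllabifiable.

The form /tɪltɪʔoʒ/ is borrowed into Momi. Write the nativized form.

pɪŋupɪʔoʒu

Substitution: /t/ → /p/, /l/ → /ŋ/, giving /pɪŋpɪʔoʒ/.
The consonants /ŋ/, /ʒ/ cannot be parsed into a legal (C)V syllable (no codas are permitted; onsets are limited to one consonant).
Inserting the epenthetic vowel yields /ŋ/ → /ŋu/, /ʒ/ → /ʒu/.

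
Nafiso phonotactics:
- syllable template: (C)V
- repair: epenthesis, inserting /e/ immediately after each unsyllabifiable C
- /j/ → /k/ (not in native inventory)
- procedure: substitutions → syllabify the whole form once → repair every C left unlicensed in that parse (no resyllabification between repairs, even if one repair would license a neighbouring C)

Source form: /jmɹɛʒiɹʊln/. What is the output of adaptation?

Substitution: /j/ → /k/, giving /kmɹɛʒiɹʊln/.
Syllabifying with onset maximization leaves /k/, /m/, /l/, /n/ stranded (no codas are permitted; onsets are limited to one consonant).
Inserting the epenthetic vowel yields /k/ → /ke/, /m/ → /me/, /l/ → /le/, /n/ → /ne/.

kemeɹɛʒiɹʊlene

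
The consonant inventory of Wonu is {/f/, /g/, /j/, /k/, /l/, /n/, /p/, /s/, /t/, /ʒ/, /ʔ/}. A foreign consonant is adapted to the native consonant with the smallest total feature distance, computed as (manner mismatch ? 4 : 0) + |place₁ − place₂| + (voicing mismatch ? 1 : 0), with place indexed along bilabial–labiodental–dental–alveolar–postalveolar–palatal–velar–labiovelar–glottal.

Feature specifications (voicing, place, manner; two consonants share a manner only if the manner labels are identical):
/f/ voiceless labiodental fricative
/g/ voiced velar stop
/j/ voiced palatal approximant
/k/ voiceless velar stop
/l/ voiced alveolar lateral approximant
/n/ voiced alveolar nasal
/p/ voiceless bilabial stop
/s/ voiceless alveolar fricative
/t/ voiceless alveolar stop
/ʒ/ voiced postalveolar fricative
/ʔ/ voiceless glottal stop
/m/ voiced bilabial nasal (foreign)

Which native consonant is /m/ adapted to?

n

/n/ is closest: same manner (nasal), place distance 3 (bilabial→alveolar), same voicing; total 3. Next closest is /p/ at distance 5.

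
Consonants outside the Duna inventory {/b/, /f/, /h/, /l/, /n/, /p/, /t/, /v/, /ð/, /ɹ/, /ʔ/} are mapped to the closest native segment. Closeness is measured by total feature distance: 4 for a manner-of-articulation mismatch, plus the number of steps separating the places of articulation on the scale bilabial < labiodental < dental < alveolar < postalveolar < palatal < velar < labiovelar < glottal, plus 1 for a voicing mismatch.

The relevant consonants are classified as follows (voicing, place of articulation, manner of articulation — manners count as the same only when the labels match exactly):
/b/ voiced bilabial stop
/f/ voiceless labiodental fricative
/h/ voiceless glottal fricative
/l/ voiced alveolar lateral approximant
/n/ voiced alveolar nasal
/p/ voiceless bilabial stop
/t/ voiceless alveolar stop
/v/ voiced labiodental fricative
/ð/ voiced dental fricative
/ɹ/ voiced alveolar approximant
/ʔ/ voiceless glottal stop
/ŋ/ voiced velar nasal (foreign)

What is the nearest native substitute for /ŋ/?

n

/n/ is closest: same manner (nasal), place distance 3 (velar→alveolar), same voicing; total 3. Next closest is /h/ at distance 7.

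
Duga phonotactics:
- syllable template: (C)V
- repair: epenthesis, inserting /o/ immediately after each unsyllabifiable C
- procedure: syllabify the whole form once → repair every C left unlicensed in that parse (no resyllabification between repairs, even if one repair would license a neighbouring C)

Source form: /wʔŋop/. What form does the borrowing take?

The consonants /w/, /ʔ/, /p/ cannot be parsed into a legal (C)V syllable (no codas are permitted; onsets are limited to one consonant).
Epenthesis after each stranded consonant: /w/ → /wo/, /ʔ/ → /ʔo/, /p/ → /po/.

woʔoŋopo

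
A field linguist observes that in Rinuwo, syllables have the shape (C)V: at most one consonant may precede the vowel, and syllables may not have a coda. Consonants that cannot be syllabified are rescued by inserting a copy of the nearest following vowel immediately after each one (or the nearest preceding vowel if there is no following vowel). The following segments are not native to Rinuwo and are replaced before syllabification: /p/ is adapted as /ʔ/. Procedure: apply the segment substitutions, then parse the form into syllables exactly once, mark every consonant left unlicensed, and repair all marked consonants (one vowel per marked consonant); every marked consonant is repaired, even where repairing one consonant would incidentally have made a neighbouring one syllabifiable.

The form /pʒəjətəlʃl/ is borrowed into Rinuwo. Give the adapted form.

Substitution: /p/ → /ʔ/, giving /ʔʒəjətəlʃl/.
Syllabifying with onset maximization leaves /ʔ/, /l/, /ʃ/, /l/ stranded (no codas are permitted; onsets are limited to one consonant).
Each unlicensed consonant becomes the onset of a new syllable: /ʔ/ → /ʔə/, /l/ → /lə/, /ʃ/ → /ʃə/, /l/ → /lə/.

ʔəʒəjətələʃələ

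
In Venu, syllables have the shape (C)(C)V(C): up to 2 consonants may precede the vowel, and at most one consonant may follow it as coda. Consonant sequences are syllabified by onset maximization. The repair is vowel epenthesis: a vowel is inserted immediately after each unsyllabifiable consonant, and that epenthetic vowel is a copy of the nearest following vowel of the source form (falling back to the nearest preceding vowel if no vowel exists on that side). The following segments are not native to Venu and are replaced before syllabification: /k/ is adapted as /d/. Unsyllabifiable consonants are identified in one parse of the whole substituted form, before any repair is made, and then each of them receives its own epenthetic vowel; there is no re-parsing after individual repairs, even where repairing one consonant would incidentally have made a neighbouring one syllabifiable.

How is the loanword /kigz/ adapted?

digzi

Substitution: /k/ → /d/, giving /digz/.
Under (C)(C)V(C), the unsyllabifiable consonants are /z/ (at most one coda consonant is licensed; onsets may contain at most 2 consonants).
Inserting the epenthetic vowel yields /z/ → /zi/.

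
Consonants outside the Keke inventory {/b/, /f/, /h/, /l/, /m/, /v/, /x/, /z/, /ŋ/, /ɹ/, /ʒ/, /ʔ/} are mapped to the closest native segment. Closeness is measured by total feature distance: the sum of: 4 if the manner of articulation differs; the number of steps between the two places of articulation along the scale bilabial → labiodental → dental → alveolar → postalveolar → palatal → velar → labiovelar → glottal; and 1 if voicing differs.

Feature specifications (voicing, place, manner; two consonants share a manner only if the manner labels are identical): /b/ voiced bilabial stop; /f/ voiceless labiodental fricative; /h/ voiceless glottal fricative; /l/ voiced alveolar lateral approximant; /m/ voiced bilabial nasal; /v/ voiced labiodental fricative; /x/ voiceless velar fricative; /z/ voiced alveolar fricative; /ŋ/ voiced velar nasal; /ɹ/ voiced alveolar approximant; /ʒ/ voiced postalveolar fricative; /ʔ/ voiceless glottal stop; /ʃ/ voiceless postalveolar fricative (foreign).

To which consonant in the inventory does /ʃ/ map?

ʒ

/ʒ/ is closest: same manner (fricative), place distance 0 (postalveolar→postalveolar), voicing differs (+1); total 1. Next closest is /x/ at distance 2.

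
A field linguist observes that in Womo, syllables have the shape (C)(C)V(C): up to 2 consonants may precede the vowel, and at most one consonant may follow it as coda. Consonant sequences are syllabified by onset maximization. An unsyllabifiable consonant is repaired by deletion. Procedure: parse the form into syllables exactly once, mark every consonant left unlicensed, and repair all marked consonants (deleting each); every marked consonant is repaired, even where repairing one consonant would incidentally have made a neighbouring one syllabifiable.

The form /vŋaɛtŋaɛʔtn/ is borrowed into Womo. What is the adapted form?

Under (C)(C)V(C), the unsyllabifiable consonants are /t/, /n/ (at most one coda consonant is licensed; onsets may contain at most 2 consonants).
Deletion applies to /t/, /n/.

vŋaɛtŋaɛʔ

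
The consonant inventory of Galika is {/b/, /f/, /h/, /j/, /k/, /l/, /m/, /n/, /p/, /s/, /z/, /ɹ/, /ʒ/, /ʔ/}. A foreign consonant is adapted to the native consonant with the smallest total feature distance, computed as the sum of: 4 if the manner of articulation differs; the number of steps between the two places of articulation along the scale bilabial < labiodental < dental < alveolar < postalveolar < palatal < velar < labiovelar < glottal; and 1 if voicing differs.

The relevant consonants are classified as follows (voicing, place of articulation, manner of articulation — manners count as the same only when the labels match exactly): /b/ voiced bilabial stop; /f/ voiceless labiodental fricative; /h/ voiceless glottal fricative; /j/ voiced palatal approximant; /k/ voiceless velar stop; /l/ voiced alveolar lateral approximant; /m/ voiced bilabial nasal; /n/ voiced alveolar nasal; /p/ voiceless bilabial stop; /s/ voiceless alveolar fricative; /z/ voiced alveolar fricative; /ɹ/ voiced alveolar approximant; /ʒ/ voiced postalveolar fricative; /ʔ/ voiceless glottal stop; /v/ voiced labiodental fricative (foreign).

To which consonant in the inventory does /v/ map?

/f/ is closest: same manner (fricative), place distance 0 (labiodental→labiodental), voicing differs (+1); total 1. Next closest is /z/ at distance 2.

f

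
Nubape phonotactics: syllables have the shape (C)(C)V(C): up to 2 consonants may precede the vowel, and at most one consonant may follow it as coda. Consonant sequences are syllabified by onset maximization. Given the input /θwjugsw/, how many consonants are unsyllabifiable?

3

Under (C)(C)V(C), the unsyllabifiable consonants are /θ/, /s/, /w/ (at most one coda consonant is licensed; onsets may contain at most 2 consonants).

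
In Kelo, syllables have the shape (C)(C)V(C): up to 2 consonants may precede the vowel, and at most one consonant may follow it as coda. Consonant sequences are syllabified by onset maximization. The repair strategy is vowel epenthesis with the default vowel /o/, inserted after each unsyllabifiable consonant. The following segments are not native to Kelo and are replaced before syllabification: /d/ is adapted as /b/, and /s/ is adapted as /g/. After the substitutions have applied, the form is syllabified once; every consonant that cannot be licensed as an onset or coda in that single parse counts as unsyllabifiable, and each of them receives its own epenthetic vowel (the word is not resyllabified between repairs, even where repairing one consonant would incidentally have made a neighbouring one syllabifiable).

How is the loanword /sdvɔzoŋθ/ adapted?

gobvɔzoŋθo

Substitution: /s/ → /g/, /d/ → /b/, giving /gbvɔzoŋθ/.
Syllabifying with onset maximization leaves /g/, /θ/ stranded (at most one coda consonant is licensed; onsets may contain at most 2 consonants).
Epenthesis after each stranded consonant: /g/ → /go/, /θ/ → /θo/.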